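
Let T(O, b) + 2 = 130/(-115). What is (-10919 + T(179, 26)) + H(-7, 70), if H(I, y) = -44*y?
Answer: -322049/23 ≈ -14002.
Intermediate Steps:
T(O, b) = -72/23 (T(O, b) = -2 + 130/(-115) = -2 + 130*(-1/115) = -2 - 26/23 = -72/23)
(-10919 + T(179, 26)) + H(-7, 70) = (-10919 - 72/23) - 44*70 = -251209/23 - 3080 = -322049/23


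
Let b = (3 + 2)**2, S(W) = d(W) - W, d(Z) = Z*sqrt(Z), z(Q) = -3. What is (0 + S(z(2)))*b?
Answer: 75 - 75*I*sqrt(3) ≈ 75.0 - 129.9*I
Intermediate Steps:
d(Z) = Z**(3/2)
S(W) = W**(3/2) - W
b = 25 (b = 5**2 = 25)
(0 + S(z(2)))*b = (0 + ((-3)**(3/2) - 1*(-3)))*25 = (0 + (-3*I*sqrt(3) + 3))*25 = (0 + (3 - 3*I*sqrt(3)))*25 = (3 - 3*I*sqrt(3))*25 = 75 - 75*I*sqrt(3)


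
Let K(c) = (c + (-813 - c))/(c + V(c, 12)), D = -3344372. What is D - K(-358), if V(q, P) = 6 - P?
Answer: -1217352221/364 ≈ -3.3444e+6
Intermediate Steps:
K(c) = -813/(-6 + c) (K(c) = (c + (-813 - c))/(c + (6 - 1*12)) = -813/(c + (6 - 12)) = -813/(c - 6) = -813/(-6 + c))
D - K(-358) = -3344372 - (-813)/(-6 - 358) = -3344372 - (-813)/(-364) = -3344372 - (-813)*(-1)/364 = -3344372 - 1*813/364 = -3344372 - 813/364 = -1217352221/364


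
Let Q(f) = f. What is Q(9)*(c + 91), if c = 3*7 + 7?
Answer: 1071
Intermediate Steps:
c = 28 (c = 21 + 7 = 28)
Q(9)*(c + 91) = 9*(28 + 91) = 9*119 = 1071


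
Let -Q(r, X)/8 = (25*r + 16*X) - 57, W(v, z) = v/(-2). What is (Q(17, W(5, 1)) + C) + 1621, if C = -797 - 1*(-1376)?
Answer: -424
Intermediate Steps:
W(v, z) = -v/2 (W(v, z) = v*(-½) = -v/2)
C = 579 (C = -797 + 1376 = 579)
Q(r, X) = 456 - 200*r - 128*X (Q(r, X) = -8*((25*r + 16*X) - 57) = -8*((16*X + 25*r) - 57) = -8*(-57 + 16*X + 25*r) = 456 - 200*r - 128*X)
(Q(17, W(5, 1)) + C) + 1621 = ((456 - 200*17 - (-64)*5) + 579) + 1621 = ((456 - 3400 - 128*(-5/2)) + 579) + 1621 = ((456 - 3400 + 320) + 579) + 1621 = (-2624 + 579) + 1621 = -2045 + 1621 = -424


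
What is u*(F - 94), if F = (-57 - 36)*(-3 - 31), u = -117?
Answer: -358956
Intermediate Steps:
F = 3162 (F = -93*(-34) = 3162)
u*(F - 94) = -117*(3162 - 94) = -117*3068 = -358956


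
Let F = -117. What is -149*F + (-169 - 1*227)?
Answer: 17037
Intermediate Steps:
-149*F + (-169 - 1*227) = -149*(-117) + (-169 - 1*227) = 17433 + (-169 - 227) = 17433 - 396 = 17037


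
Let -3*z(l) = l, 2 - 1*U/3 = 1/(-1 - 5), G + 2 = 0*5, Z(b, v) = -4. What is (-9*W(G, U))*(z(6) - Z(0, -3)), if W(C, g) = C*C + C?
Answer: -36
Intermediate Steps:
G = -2 (G = -2 + 0*5 = -2 + 0 = -2)
U = 13/2 (U = 6 - 3/(-1 - 5) = 6 - 3/(-6) = 6 - 3*(-⅙) = 6 + ½ = 13/2 ≈ 6.5000)
z(l) = -l/3
W(C, g) = C + C² (W(C, g) = C² + C = C + C²)
(-9*W(G, U))*(z(6) - Z(0, -3)) = (-(-18)*(1 - 2))*(-⅓*6 - 1*(-4)) = (-(-18)*(-1))*(-2 + 4) = -9*2*2 = -18*2 = -36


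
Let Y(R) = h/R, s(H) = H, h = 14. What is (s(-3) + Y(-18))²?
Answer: 1156/81 ≈ 14.272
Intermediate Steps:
Y(R) = 14/R
(s(-3) + Y(-18))² = (-3 + 14/(-18))² = (-3 + 14*(-1/18))² = (-3 - 7/9)² = (-34/9)² = 1156/81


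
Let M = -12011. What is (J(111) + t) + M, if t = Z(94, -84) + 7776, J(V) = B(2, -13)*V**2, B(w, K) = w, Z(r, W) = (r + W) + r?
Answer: 20511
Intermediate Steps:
Z(r, W) = W + 2*r (Z(r, W) = (W + r) + r = W + 2*r)
J(V) = 2*V**2
t = 7880 (t = (-84 + 2*94) + 7776 = (-84 + 188) + 7776 = 104 + 7776 = 7880)
(J(111) + t) + M = (2*111**2 + 7880) - 12011 = (2*12321 + 7880) - 12011 = (24642 + 7880) - 12011 = 32522 - 12011 = 20511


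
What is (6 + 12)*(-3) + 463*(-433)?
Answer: -200533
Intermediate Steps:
(6 + 12)*(-3) + 463*(-433) = 18*(-3) - 200479 = -54 - 200479 = -200533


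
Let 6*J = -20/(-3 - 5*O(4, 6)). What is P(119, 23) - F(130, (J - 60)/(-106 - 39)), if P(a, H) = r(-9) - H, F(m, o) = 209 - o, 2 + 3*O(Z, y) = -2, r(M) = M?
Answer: -76745/319 ≈ -240.58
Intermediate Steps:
O(Z, y) = -4/3 (O(Z, y) = -⅔ + (⅓)*(-2) = -⅔ - ⅔ = -4/3)
J = -10/11 (J = (-20/(-3 - 5*(-4/3)))/6 = (-20/(-3 + 20/3))/6 = (-20/11/3)/6 = (-20*3/11)/6 = (⅙)*(-60/11) = -10/11 ≈ -0.90909)
P(a, H) = -9 - H
P(119, 23) - F(130, (J - 60)/(-106 - 39)) = (-9 - 1*23) - (209 - (-10/11 - 60)/(-106 - 39)) = (-9 - 23) - (209 - (-670)/(11*(-145))) = -32 - (209 - (-670)*(-1)/(11*145)) = -32 - (209 - 1*134/319) = -32 - (209 - 134/319) = -32 - 1*66537/319 = -32 - 66537/319 = -76745/319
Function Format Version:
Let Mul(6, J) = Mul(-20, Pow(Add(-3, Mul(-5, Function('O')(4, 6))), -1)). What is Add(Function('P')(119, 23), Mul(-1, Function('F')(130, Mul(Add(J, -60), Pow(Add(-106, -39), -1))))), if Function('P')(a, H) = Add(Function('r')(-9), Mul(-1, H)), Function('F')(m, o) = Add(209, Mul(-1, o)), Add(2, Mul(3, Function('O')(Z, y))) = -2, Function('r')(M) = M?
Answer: Rational(-76745, 319) ≈ -240.58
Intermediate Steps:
Function('O')(Z, y) = Rational(-4, 3) (Function('O')(Z, y) = Add(Rational(-2, 3), Mul(Rational(1, 3), -2)) = Add(Rational(-2, 3), Rational(-2, 3)) = Rational(-4, 3))
J = Rational(-10, 11) (J = Mul(Rational(1, 6), Mul(-20, Pow(Add(-3, Mul(-5, Rational(-4, 3))), -1))) = Mul(Rational(1, 6), Mul(-20, Pow(Add(-3, Rational(20, 3)), -1))) = Mul(Rational(1, 6), Mul(-20, Pow(Rational(11, 3), -1))) = Mul(Rational(1, 6), Mul(-20, Rational(3, 11))) = Mul(Rational(1, 6), Rational(-60, 11)) = Rational(-10, 11) ≈ -0.90909)
Function('P')(a, H) = Add(-9, Mul(-1, H))
Add(Function('P')(119, 23), Mul(-1, Function('F')(130, Mul(Add(J, -60), Pow(Add(-106, -39), -1))))) = Add(Add(-9, Mul(-1, 23)), Mul(-1, Add(209, Mul(-1, Mul(Add(Rational(-10, 11), -60), Pow(Add(-106, -39), -1)))))) = Add(Add(-9, -23), Mul(-1, Add(209, Mul(-1, Mul(Rational(-670, 11), Pow(-145, -1)))))) = Add(-32, Mul(-1, Add(209, Mul(-1, Mul(Rational(-670, 11), Rational(-1, 145)))))) = Add(-32, Mul(-1, Add(209, Mul(-1, Rational(134, 319))))) = Add(-32, Mul(-1, Add(209, Rational(-134, 319)))) = Add(-32, Mul(-1, Rational(66537, 319))) = Add(-32, Rational(-66537, 319)) = Rational(-76745, 319)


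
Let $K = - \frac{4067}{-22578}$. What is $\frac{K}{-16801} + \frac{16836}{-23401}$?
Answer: $- \frac{6386545189475}{8876771018178} \approx -0.71947$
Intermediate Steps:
$K = \frac{4067}{22578}$ ($K = \left(-4067\right) \left(- \frac{1}{22578}\right) = \frac{4067}{22578} \approx 0.18013$)
$\frac{K}{-16801} + \frac{16836}{-23401} = \frac{4067}{22578 \left(-16801\right)} + \frac{16836}{-23401} = \frac{4067}{22578} \left(- \frac{1}{16801}\right) + 16836 \left(- \frac{1}{23401}\right) = - \frac{4067}{379332978} - \frac{16836}{23401} = - \frac{6386545189475}{8876771018178}$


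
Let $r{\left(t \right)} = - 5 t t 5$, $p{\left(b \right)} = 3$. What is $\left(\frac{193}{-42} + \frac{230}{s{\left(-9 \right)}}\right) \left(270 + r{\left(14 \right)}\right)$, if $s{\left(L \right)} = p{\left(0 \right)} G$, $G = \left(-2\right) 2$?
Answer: $\frac{2310370}{21} \approx 1.1002 \cdot 10^{5}$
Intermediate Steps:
$G = -4$
$s{\left(L \right)} = -12$ ($s{\left(L \right)} = 3 \left(-4\right) = -12$)
$r{\left(t \right)} = - 25 t^{2}$ ($r{\left(t \right)} = - 5 t^{2} \cdot 5 = - 25 t^{2}$)
$\left(\frac{193}{-42} + \frac{230}{s{\left(-9 \right)}}\right) \left(270 + r{\left(14 \right)}\right) = \left(\frac{193}{-42} + \frac{230}{-12}\right) \left(270 - 25 \cdot 14^{2}\right) = \left(193 \left(- \frac{1}{42}\right) + 230 \left(- \frac{1}{12}\right)\right) \left(270 - 4900\right) = \left(- \frac{193}{42} - \frac{115}{6}\right) \left(270 - 4900\right) = \left(- \frac{499}{21}\right) \left(-4630\right) = \frac{2310370}{21}$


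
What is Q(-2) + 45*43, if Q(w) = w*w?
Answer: 1939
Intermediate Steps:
Q(w) = w²
Q(-2) + 45*43 = (-2)² + 45*43 = 4 + 1935 = 1939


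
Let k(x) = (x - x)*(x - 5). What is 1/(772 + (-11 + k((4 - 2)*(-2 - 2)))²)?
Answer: 1/893 ≈ 0.0011198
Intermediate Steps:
k(x) = 0 (k(x) = 0*(-5 + x) = 0)
1/(772 + (-11 + k((4 - 2)*(-2 - 2)))²) = 1/(772 + (-11 + 0)²) = 1/(772 + (-11)²) = 1/(772 + 121) = 1/893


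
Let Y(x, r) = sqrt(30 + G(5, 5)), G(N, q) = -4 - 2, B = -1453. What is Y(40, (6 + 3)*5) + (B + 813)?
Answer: -640 + 2*sqrt(6) ≈ -635.10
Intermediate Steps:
G(N, q) = -6
Y(x, r) = 2*sqrt(6) (Y(x, r) = sqrt(30 - 6) = sqrt(24) = 2*sqrt(6))
Y(40, (6 + 3)*5) + (B + 813) = 2*sqrt(6) + (-1453 + 813) = 2*sqrt(6) - 640 = -640 + 2*sqrt(6)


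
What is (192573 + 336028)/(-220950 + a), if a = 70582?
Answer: -528601/150368 ≈ -3.5154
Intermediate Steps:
(192573 + 336028)/(-220950 + a) = (192573 + 336028)/(-220950 + 70582) = 528601/(-150368) = 528601*(-1/150368) = -528601/150368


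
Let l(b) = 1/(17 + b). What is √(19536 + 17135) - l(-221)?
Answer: 1/204 + √36671 ≈ 191.50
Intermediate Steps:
√(19536 + 17135) - l(-221) = √(19536 + 17135) - 1/(17 - 221) = √36671 - 1/(-204) = √36671 - 1*(-1/204) = √36671 + 1/204 = 1/204 + √36671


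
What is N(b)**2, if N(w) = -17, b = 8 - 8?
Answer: 289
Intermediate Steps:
b = 0
N(b)**2 = (-17)**2 = 289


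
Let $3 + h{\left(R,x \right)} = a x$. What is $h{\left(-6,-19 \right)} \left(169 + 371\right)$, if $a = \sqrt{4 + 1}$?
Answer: $-1620 - 10260 \sqrt{5} \approx -24562.0$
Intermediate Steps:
$a = \sqrt{5} \approx 2.2361$
$h{\left(R,x \right)} = -3 + x \sqrt{5}$ ($h{\left(R,x \right)} = -3 + \sqrt{5} x = -3 + x \sqrt{5}$)
$h{\left(-6,-19 \right)} \left(169 + 371\right) = \left(-3 - 19 \sqrt{5}\right) \left(169 + 371\right) = \left(-3 - 19 \sqrt{5}\right) 540 = -1620 - 10260 \sqrt{5}$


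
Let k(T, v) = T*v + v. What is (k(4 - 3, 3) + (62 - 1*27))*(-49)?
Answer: -2009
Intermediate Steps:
k(T, v) = v + T*v
(k(4 - 3, 3) + (62 - 1*27))*(-49) = (3*(1 + (4 - 3)) + (62 - 1*27))*(-49) = (3*(1 + 1) + (62 - 27))*(-49) = (3*2 + 35)*(-49) = (6 + 35)*(-49) = 41*(-49) = -2009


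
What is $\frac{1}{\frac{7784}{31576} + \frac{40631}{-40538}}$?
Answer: $- \frac{160003486}{120927083} \approx -1.3231$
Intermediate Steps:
$\frac{1}{\frac{7784}{31576} + \frac{40631}{-40538}} = \frac{1}{7784 \cdot \frac{1}{31576} + 40631 \left(- \frac{1}{40538}\right)} = \frac{1}{\frac{973}{3947} - \frac{40631}{40538}} = \frac{1}{- \frac{120927083}{160003486}} = - \frac{160003486}{120927083}$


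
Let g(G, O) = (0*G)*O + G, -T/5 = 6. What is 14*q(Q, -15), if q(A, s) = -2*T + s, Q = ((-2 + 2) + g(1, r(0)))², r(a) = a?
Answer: 630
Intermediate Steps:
T = -30 (T = -5*6 = -30)
g(G, O) = G (g(G, O) = 0*O + G = 0 + G = G)
Q = 1 (Q = ((-2 + 2) + 1)² = (0 + 1)² = 1² = 1)
q(A, s) = 60 + s (q(A, s) = -2*(-30) + s = 60 + s)
14*q(Q, -15) = 14*(60 - 15) = 14*45 = 630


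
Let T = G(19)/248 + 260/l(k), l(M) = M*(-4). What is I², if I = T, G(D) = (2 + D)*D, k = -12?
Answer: 27321529/553536 ≈ 49.358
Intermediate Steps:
G(D) = D*(2 + D)
l(M) = -4*M
T = 5227/744 (T = (19*(2 + 19))/248 + 260/((-4*(-12))) = (19*21)*(1/248) + 260/48 = 399*(1/248) + 260*(1/48) = 399/248 + 65/12 = 5227/744 ≈ 7.0255)
I = 5227/744 ≈ 7.0255
I² = (5227/744)² = 27321529/553536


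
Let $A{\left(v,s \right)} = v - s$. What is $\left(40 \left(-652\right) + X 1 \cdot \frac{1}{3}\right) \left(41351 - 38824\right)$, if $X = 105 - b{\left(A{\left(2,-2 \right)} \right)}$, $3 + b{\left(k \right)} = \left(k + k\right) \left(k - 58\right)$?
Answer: $-65449300$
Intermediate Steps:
$b{\left(k \right)} = -3 + 2 k \left(-58 + k\right)$ ($b{\left(k \right)} = -3 + \left(k + k\right) \left(k - 58\right) = -3 + 2 k \left(-58 + k\right)$)
$X = 540$ ($X = 105 - \left(-3 - 116 \left(2 - -2\right) + 2 \left(2 - -2\right)^{2}\right) = 105 - \left(-3 - 116 \left(2 + 2\right) + 2 \left(2 + 2\right)^{2}\right) = 105 - \left(-3 - 464 + 2 \cdot 4^{2}\right) = 105 - \left(-3 - 464 + 2 \cdot 16\right) = 105 - \left(-3 - 464 + 32\right) = 105 - -435 = 105 + 435 = 540$)
$\left(40 \left(-652\right) + X 1 \cdot \frac{1}{3}\right) \left(41351 - 38824\right) = \left(40 \left(-652\right) + 540 \cdot 1 \cdot \frac{1}{3}\right) \left(41351 - 38824\right) = \left(-26080 + 540 \cdot 1 \cdot \frac{1}{3}\right) 2527 = \left(-26080 + 540 \cdot \frac{1}{3}\right) 2527 = \left(-26080 + 180\right) 2527 = \left(-25900\right) 2527 = -65449300$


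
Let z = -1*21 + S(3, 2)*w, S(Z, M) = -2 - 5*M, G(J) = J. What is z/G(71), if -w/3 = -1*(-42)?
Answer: 21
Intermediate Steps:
w = -126 (w = -(-3)*(-42) = -3*42 = -126)
z = 1491 (z = -1*21 + (-2 - 5*2)*(-126) = -21 + (-2 - 10)*(-126) = -21 - 12*(-126) = -21 + 1512 = 1491)
z/G(71) = 1491/71 = 1491*(1/71) = 21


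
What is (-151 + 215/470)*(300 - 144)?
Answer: -1103778/47 ≈ -23485.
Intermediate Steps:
(-151 + 215/470)*(300 - 144) = (-151 + 215*(1/470))*156 = (-151 + 43/94)*156 = -14151/94*156 = -1103778/47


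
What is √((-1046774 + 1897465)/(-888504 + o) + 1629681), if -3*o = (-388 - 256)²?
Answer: 3*√429507991907895170/1540124 ≈ 1276.6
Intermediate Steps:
o = -414736/3 (o = -(-388 - 256)²/3 = -⅓*(-644)² = -⅓*414736 = -414736/3 ≈ -1.3825e+5)
√((-1046774 + 1897465)/(-888504 + o) + 1629681) = √((-1046774 + 1897465)/(-888504 - 414736/3) + 1629681) = √(850691/(-3080248/3) + 1629681) = √(850691*(-3/3080248) + 1629681) = √(-2552073/3080248 + 1629681) = √(5019819088815/3080248) = 3*√429507991907895170/1540124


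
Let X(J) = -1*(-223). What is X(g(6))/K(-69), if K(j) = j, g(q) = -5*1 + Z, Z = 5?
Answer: -223/69 ≈ -3.2319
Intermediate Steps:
g(q) = 0 (g(q) = -5*1 + 5 = -5 + 5 = 0)
X(J) = 223
X(g(6))/K(-69) = 223/(-69) = 223*(-1/69) = -223/69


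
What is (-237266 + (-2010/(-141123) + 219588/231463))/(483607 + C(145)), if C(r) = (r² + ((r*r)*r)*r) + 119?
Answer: -322925159126645/602331750970491826 ≈ -0.00053613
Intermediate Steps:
C(r) = 119 + r² + r⁴ (C(r) = (r² + (r²*r)*r) + 119 = (r² + r³*r) + 119 = (r² + r⁴) + 119 = 119 + r² + r⁴)
(-237266 + (-2010/(-141123) + 219588/231463))/(483607 + C(145)) = (-237266 + (-2010/(-141123) + 219588/231463))/(483607 + (119 + 145² + 145⁴)) = (-237266 + (-2010*(-1/141123) + 219588*(1/231463)))/(483607 + (119 + 21025 + 442050625)) = (-237266 + (670/47041 + 219588/231463))/(483607 + 442071769) = (-237266 + 10484719318/10888250983)/442555376 = -2583401273013160/10888250983*1/442555376 = -322925159126645/602331750970491826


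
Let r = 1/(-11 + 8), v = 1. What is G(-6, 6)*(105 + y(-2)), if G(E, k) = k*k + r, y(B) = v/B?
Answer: 22363/6 ≈ 3727.2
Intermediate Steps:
y(B) = 1/B
r = -1/3 (r = 1/(-3) = -1/3 ≈ -0.33333)
G(E, k) = -1/3 + k**2 (G(E, k) = k*k - 1/3 = k**2 - 1/3 = -1/3 + k**2)
G(-6, 6)*(105 + y(-2)) = (-1/3 + 6**2)*(105 + 1/(-2)) = (-1/3 + 36)*(105 - 1/2) = (107/3)*(209/2) = 22363/6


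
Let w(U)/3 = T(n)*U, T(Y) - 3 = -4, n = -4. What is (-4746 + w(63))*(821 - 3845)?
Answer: 14923440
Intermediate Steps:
T(Y) = -1 (T(Y) = 3 - 4 = -1)
w(U) = -3*U (w(U) = 3*(-U) = -3*U)
(-4746 + w(63))*(821 - 3845) = (-4746 - 3*63)*(821 - 3845) = (-4746 - 189)*(-3024) = -4935*(-3024) = 14923440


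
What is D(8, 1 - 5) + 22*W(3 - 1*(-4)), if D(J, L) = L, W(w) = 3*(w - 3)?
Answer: 260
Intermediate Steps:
W(w) = -9 + 3*w (W(w) = 3*(-3 + w) = -9 + 3*w)
D(8, 1 - 5) + 22*W(3 - 1*(-4)) = (1 - 5) + 22*(-9 + 3*(3 - 1*(-4))) = -4 + 22*(-9 + 3*(3 + 4)) = -4 + 22*(-9 + 3*7) = -4 + 22*(-9 + 21) = -4 + 22*12 = -4 + 264 = 260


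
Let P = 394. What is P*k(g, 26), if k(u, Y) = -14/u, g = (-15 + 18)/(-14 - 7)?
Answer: 38612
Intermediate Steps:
g = -⅐ (g = 3/(-21) = 3*(-1/21) = -⅐ ≈ -0.14286)
P*k(g, 26) = 394*(-14/(-⅐)) = 394*(-14*(-7)) = 394*98 = 38612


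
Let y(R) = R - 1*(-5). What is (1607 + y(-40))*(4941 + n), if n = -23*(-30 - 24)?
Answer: 9719676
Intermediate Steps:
y(R) = 5 + R (y(R) = R + 5 = 5 + R)
n = 1242 (n = -23*(-54) = 1242)
(1607 + y(-40))*(4941 + n) = (1607 + (5 - 40))*(4941 + 1242) = (1607 - 35)*6183 = 1572*6183 = 9719676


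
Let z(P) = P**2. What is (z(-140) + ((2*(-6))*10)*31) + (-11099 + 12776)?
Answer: 17557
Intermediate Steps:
(z(-140) + ((2*(-6))*10)*31) + (-11099 + 12776) = ((-140)**2 + ((2*(-6))*10)*31) + (-11099 + 12776) = (19600 - 12*10*31) + 1677 = (19600 - 120*31) + 1677 = (19600 - 3720) + 1677 = 15880 + 1677 = 17557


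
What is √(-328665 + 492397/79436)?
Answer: I*√518465675843437/39718 ≈ 573.29*I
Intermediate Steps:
√(-328665 + 492397/79436) = √(-26107340543/79436) = I*√518465675843437/39718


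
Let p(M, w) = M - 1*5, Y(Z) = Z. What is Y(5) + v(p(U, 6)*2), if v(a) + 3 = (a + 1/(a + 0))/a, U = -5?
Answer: 1201/400 ≈ 3.0025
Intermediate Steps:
p(M, w) = -5 + M (p(M, w) = M - 5 = -5 + M)
v(a) = -3 + (a + 1/a)/a (v(a) = -3 + (a + 1/(a + 0))/a = -3 + (a + 1/a)/a)
Y(5) + v(p(U, 6)*2) = 5 + (-2 + ((-5 - 5)*2)⁻²) = 5 + (-2 + (-10*2)⁻²) = 5 + (-2 + (-20)⁻²) = 5 + (-2 + 1/400) = 5 - 799/400 = 1201/400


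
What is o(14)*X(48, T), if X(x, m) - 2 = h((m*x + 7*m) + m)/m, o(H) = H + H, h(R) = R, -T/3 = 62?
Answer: 1624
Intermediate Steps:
T = -186 (T = -3*62 = -186)
o(H) = 2*H
X(x, m) = 2 + (8*m + m*x)/m (X(x, m) = 2 + ((m*x + 7*m) + m)/m = 2 + ((7*m + m*x) + m)/m = 2 + (8*m + m*x)/m)
o(14)*X(48, T) = (2*14)*(10 + 48) = 28*58 = 1624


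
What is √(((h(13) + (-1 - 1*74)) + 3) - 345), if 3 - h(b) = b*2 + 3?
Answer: I*√443 ≈ 21.048*I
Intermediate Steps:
h(b) = -2*b (h(b) = 3 - (b*2 + 3) = 3 - (2*b + 3) = 3 - (3 + 2*b) = 3 + (-3 - 2*b) = -2*b)
√(((h(13) + (-1 - 1*74)) + 3) - 345) = √(((-2*13 + (-1 - 1*74)) + 3) - 345) = √(((-26 + (-1 - 74)) + 3) - 345) = √(((-26 - 75) + 3) - 345) = √((-101 + 3) - 345) = √(-98 - 345) = √(-443) = I*√443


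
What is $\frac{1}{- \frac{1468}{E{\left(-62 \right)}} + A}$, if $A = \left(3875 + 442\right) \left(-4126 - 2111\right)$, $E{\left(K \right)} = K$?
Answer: $- \frac{31}{834678265} \approx -3.714 \cdot 10^{-8}$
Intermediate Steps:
$A = -26925129$ ($A = 4317 \left(-6237\right) = -26925129$)
$\frac{1}{- \frac{1468}{E{\left(-62 \right)}} + A} = \frac{1}{- \frac{1468}{-62} - 26925129} = \frac{1}{\left(-1468\right) \left(- \frac{1}{62}\right) - 26925129} = \frac{1}{\frac{734}{31} - 26925129} = \frac{1}{- \frac{834678265}{31}} = - \frac{31}{834678265}$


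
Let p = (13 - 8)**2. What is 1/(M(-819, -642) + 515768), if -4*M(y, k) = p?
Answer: 4/2063047 ≈ 1.9389e-6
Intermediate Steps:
p = 25 (p = 5**2 = 25)
M(y, k) = -25/4 (M(y, k) = -1/4*25 = -25/4)
1/(M(-819, -642) + 515768) = 1/(-25/4 + 515768) = 1/(2063047/4) = 4/2063047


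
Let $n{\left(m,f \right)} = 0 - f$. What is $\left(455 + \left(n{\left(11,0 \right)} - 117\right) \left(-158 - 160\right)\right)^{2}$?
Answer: $1418350921$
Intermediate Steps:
$n{\left(m,f \right)} = - f$
$\left(455 + \left(n{\left(11,0 \right)} - 117\right) \left(-158 - 160\right)\right)^{2} = \left(455 + \left(\left(-1\right) 0 - 117\right) \left(-158 - 160\right)\right)^{2} = \left(455 + \left(0 - 117\right) \left(-318\right)\right)^{2} = \left(455 - -37206\right)^{2} = \left(455 + 37206\right)^{2} = 37661^{2} = 1418350921$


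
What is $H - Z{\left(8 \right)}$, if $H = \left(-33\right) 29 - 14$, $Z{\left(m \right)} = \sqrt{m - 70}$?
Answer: $-971 - i \sqrt{62} \approx -971.0 - 7.874 i$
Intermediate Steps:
$Z{\left(m \right)} = \sqrt{-70 + m}$
$H = -971$ ($H = -957 - 14 = -971$)
$H - Z{\left(8 \right)} = -971 - \sqrt{-70 + 8} = -971 - \sqrt{-62} = -971 - i \sqrt{62}$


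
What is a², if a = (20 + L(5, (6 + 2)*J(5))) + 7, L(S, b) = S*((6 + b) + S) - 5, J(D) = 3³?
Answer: 1338649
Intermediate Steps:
J(D) = 27
L(S, b) = -5 + S*(6 + S + b) (L(S, b) = S*(6 + S + b) - 5 = -5 + S*(6 + S + b))
a = 1157 (a = (20 + (-5 + 5² + 6*5 + 5*((6 + 2)*27))) + 7 = (20 + (-5 + 25 + 30 + 5*(8*27))) + 7 = (20 + (-5 + 25 + 30 + 5*216)) + 7 = (20 + (-5 + 25 + 30 + 1080)) + 7 = (20 + 1130) + 7 = 1150 + 7 = 1157)
a² = 1157² = 1338649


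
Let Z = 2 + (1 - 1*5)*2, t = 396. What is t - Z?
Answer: 402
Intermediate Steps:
Z = -6 (Z = 2 + (1 - 5)*2 = 2 - 4*2 = 2 - 8 = -6)
t - Z = 396 - 1*(-6) = 396 + 6 = 402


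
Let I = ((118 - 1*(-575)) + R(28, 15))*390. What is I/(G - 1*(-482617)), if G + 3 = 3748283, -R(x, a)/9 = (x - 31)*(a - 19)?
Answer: 76050/1410299 ≈ 0.053925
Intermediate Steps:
R(x, a) = -9*(-31 + x)*(-19 + a) (R(x, a) = -9*(x - 31)*(a - 19) = -9*(-31 + x)*(-19 + a))
G = 3748280 (G = -3 + 3748283 = 3748280)
I = 228150 (I = ((118 - 1*(-575)) + (-5301 + 171*28 + 279*15 - 9*15*28))*390 = ((118 + 575) + (-5301 + 4788 + 4185 - 3780))*390 = (693 - 108)*390 = 585*390 = 228150)
I/(G - 1*(-482617)) = 228150/(3748280 - 1*(-482617)) = 228150/(3748280 + 482617) = 228150/4230897 = 228150*(1/4230897) = 76050/1410299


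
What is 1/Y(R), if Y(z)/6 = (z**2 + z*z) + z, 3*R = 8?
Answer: 3/304 ≈ 0.0098684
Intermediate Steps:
R = 8/3 (R = (1/3)*8 = 8/3 ≈ 2.6667)
Y(z) = 6*z + 12*z**2 (Y(z) = 6*((z**2 + z*z) + z) = 6*((z**2 + z**2) + z) = 6*(2*z**2 + z) = 6*(z + 2*z**2) = 6*z + 12*z**2)
1/Y(R) = 1/(6*(8/3)*(1 + 2*(8/3))) = 1/(6*(8/3)*(1 + 16/3)) = 1/(6*(8/3)*(19/3)) = 1/(304/3) = 3/304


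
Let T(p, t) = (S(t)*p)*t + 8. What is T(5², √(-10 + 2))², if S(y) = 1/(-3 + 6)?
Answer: -4424/9 + 800*I*√2/3 ≈ -491.56 + 377.12*I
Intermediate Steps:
S(y) = ⅓ (S(y) = 1/3 = ⅓)
T(p, t) = 8 + p*t/3 (T(p, t) = (p/3)*t + 8 = p*t/3 + 8 = 8 + p*t/3)
T(5², √(-10 + 2))² = (8 + (⅓)*5²*√(-10 + 2))² = (8 + (⅓)*25*√(-8))² = (8 + (⅓)*25*(2*I*√2))² = (8 + 50*I*√2/3)²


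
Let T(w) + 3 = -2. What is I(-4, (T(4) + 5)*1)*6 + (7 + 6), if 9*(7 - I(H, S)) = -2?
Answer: 169/3 ≈ 56.333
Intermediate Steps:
T(w) = -5 (T(w) = -3 - 2 = -5)
I(H, S) = 65/9 (I(H, S) = 7 - 1/9*(-2) = 7 + 2/9 = 65/9)
I(-4, (T(4) + 5)*1)*6 + (7 + 6) = (65/9)*6 + (7 + 6) = 130/3 + 13 = 169/3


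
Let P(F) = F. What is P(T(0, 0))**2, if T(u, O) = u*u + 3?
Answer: 9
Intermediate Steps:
T(u, O) = 3 + u**2 (T(u, O) = u**2 + 3 = 3 + u**2)
P(T(0, 0))**2 = (3 + 0**2)**2 = (3 + 0)**2 = 3**2 = 9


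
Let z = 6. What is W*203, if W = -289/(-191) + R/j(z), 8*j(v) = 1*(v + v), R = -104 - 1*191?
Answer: -22700069/573 ≈ -39616.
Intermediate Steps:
R = -295 (R = -104 - 191 = -295)
j(v) = v/4 (j(v) = (1*(v + v))/8 = (1*(2*v))/8 = (2*v)/8 = v/4)
W = -111823/573 (W = -289/(-191) - 295/((1/4)*6) = -289*(-1/191) - 295/3/2 = 289/191 - 295*2/3 = 289/191 - 590/3 = -111823/573 ≈ -195.15)
W*203 = -111823/573*203 = -22700069/573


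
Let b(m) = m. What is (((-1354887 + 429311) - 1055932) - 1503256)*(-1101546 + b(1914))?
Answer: 3831958006848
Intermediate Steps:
(((-1354887 + 429311) - 1055932) - 1503256)*(-1101546 + b(1914)) = (((-1354887 + 429311) - 1055932) - 1503256)*(-1101546 + 1914) = ((-925576 - 1055932) - 1503256)*(-1099632) = (-1981508 - 1503256)*(-1099632) = -3484764*(-1099632) = 3831958006848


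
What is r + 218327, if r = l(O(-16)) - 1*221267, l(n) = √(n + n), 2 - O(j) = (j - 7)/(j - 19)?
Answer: -2940 + √3290/35 ≈ -2938.4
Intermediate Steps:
O(j) = 2 - (-7 + j)/(-19 + j) (O(j) = 2 - (j - 7)/(j - 19) = 2 - (-7 + j)/(-19 + j))
l(n) = √2*√n (l(n) = √(2*n) = √2*√n)
r = -221267 + √3290/35 (r = √2*√((-31 - 16)/(-19 - 16)) - 1*221267 = √2*√(-47/(-35)) - 221267 = √2*√(-1/35*(-47)) - 221267 = √2*√(47/35) - 221267 = √2*(√1645/35) - 221267 = √3290/35 - 221267 = -221267 + √3290/35 ≈ -2.2127e+5)
r + 218327 = (-221267 + √3290/35) + 218327 = -2940 + √3290/35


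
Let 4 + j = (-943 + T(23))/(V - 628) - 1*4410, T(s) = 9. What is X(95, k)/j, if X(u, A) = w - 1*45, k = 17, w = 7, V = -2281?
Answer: 55271/6419696 ≈ 0.0086096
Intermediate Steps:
j = -12839392/2909 (j = -4 + ((-943 + 9)/(-2281 - 628) - 1*4410) = -4 + (-934/(-2909) - 4410) = -4 + (-934*(-1/2909) - 4410) = -4 + (934/2909 - 4410) = -4 - 12827756/2909 = -12839392/2909 ≈ -4413.7)
X(u, A) = -38 (X(u, A) = 7 - 1*45 = 7 - 45 = -38)
X(95, k)/j = -38/(-12839392/2909) = -38*(-2909/12839392) = 55271/6419696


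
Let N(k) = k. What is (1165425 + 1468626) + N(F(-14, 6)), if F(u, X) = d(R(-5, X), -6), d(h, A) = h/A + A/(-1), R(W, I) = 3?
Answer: 5268113/2 ≈ 2.6341e+6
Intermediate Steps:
d(h, A) = -A + h/A (d(h, A) = h/A + A*(-1) = h/A - A = -A + h/A)
F(u, X) = 11/2 (F(u, X) = -1*(-6) + 3/(-6) = 6 + 3*(-⅙) = 6 - ½ = 11/2)
(1165425 + 1468626) + N(F(-14, 6)) = (1165425 + 1468626) + 11/2 = 2634051 + 11/2 = 5268113/2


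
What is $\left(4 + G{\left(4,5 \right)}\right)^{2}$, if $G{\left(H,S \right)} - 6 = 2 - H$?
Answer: $64$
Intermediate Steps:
$G{\left(H,S \right)} = 8 - H$ ($G{\left(H,S \right)} = 6 - \left(-2 + H\right) = 8 - H$)
$\left(4 + G{\left(4,5 \right)}\right)^{2} = \left(4 + \left(8 - 4\right)\right)^{2} = \left(4 + 4\right)^{2} = 8^{2} = 64$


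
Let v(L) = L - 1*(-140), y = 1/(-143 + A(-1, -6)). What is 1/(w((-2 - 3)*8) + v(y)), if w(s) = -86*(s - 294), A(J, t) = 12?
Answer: 131/3781183 ≈ 3.4645e-5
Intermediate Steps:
y = -1/131 (y = 1/(-143 + 12) = 1/(-131) = -1/131 ≈ -0.0076336)
w(s) = 25284 - 86*s (w(s) = -86*(-294 + s) = 25284 - 86*s)
v(L) = 140 + L (v(L) = L + 140 = 140 + L)
1/(w((-2 - 3)*8) + v(y)) = 1/((25284 - 86*(-2 - 3)*8) + (140 - 1/131)) = 1/((25284 - (-430)*8) + 18339/131) = 1/((25284 - 86*(-40)) + 18339/131) = 1/((25284 + 3440) + 18339/131) = 1/(28724 + 18339/131) = 1/(3781183/131) = 131/3781183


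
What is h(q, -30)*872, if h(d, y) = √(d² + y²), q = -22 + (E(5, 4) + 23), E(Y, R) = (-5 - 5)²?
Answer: 872*√11101 ≈ 91875.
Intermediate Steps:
E(Y, R) = 100 (E(Y, R) = (-10)² = 100)
q = 101 (q = -22 + (100 + 23) = -22 + 123 = 101)
h(q, -30)*872 = √(101² + (-30)²)*872 = √(10201 + 900)*872 = √11101*872 = 872*√11101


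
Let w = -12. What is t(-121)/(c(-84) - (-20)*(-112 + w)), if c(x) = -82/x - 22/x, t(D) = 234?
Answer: -2457/26027 ≈ -0.094402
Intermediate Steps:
c(x) = -104/x
t(-121)/(c(-84) - (-20)*(-112 + w)) = 234/(-104/(-84) - (-20)*(-112 - 12)) = 234/(-104*(-1/84) - (-20)*(-124)) = 234/(26/21 - 1*2480) = 234/(26/21 - 2480) = 234/(-52054/21) = 234*(-21/52054) = -2457/26027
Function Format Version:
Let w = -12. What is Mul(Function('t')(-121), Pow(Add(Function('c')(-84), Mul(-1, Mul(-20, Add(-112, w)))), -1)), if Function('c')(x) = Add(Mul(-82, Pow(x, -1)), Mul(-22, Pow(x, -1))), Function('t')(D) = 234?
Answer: Rational(-2457, 26027) ≈ -0.094402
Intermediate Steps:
Function('c')(x) = Mul(-104, Pow(x, -1))
Mul(Function('t')(-121), Pow(Add(Function('c')(-84), Mul(-1, Mul(-20, Add(-112, w)))), -1)) = Mul(234, Pow(Add(Mul(-104, Pow(-84, -1)), Mul(-1, Mul(-20, Add(-112, -12)))), -1)) = Mul(234, Pow(Add(Mul(-104, Rational(-1, 84)), Mul(-1, Mul(-20, -124))), -1)) = Mul(234, Pow(Add(Rational(26, 21), Mul(-1, 2480)), -1)) = Mul(234, Pow(Add(Rational(26, 21), -2480), -1)) = Mul(234, Pow(Rational(-52054, 21), -1)) = Mul(234, Rational(-21, 52054)) = Rational(-2457, 26027)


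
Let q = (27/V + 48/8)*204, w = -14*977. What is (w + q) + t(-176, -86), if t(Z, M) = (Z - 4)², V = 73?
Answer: 1461566/73 ≈ 20021.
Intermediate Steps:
t(Z, M) = (-4 + Z)²
w = -13678
q = 94860/73 (q = (27/73 + 48/8)*204 = (27*(1/73) + 48*(⅛))*204 = (27/73 + 6)*204 = (465/73)*204 = 94860/73 ≈ 1299.5)
(w + q) + t(-176, -86) = (-13678 + 94860/73) + (-4 - 176)² = -903634/73 + (-180)² = -903634/73 + 32400 = 1461566/73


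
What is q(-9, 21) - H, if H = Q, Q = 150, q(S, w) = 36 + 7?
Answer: -107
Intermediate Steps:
q(S, w) = 43
H = 150
q(-9, 21) - H = 43 - 1*150 = 43 - 150 = -107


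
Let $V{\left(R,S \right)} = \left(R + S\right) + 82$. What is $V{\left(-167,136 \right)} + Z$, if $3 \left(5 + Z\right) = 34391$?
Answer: $\frac{34529}{3} \approx 11510.0$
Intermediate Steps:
$Z = \frac{34376}{3}$ ($Z = -5 + \frac{1}{3} \cdot 34391 = -5 + \frac{34391}{3} = \frac{34376}{3} \approx 11459.0$)
$V{\left(R,S \right)} = 82 + R + S$
$V{\left(-167,136 \right)} + Z = \left(82 - 167 + 136\right) + \frac{34376}{3} = 51 + \frac{34376}{3} = \frac{34529}{3}$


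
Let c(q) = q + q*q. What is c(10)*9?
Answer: 990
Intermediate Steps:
c(q) = q + q**2
c(10)*9 = (10*(1 + 10))*9 = (10*11)*9 = 110*9 = 990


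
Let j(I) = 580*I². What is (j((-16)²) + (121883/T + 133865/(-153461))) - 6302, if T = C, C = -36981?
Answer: 4401659679588830/115819209 ≈ 3.8005e+7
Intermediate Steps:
T = -36981
(j((-16)²) + (121883/T + 133865/(-153461))) - 6302 = (580*((-16)²)² + (121883/(-36981) + 133865/(-153461))) - 6302 = (580*256² + (121883*(-1/36981) + 133865*(-1/153461))) - 6302 = (580*65536 + (-121883/36981 - 133865/153461)) - 6302 = (38010880 - 482749972/115819209) - 6302 = 4402389572243948/115819209 - 6302 = 4401659679588830/115819209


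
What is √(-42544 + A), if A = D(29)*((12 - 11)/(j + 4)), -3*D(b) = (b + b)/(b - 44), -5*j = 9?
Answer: I*√46329778/33 ≈ 206.26*I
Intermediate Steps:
j = -9/5 (j = -⅕*9 = -9/5 ≈ -1.8000)
D(b) = -2*b/(3*(-44 + b)) (D(b) = -(b + b)/(3*(b - 44)) = -2*b/(3*(-44 + b)))
A = 58/99 (A = (-2*29/(-132 + 3*29))*((12 - 11)/(-9/5 + 4)) = (-2*29/(-132 + 87))*(1/(11/5)) = (-2*29/(-45))*(1*(5/11)) = -2*29*(-1/45)*(5/11) = (58/45)*(5/11) = 58/99 ≈ 0.58586)
√(-42544 + A) = √(-42544 + 58/99) = √(-4211798/99) = I*√46329778/33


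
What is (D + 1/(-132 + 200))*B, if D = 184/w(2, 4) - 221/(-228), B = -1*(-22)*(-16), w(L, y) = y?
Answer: -16025680/969 ≈ -16538.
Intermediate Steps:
B = -352 (B = 22*(-16) = -352)
D = 10709/228 (D = 184/4 - 221/(-228) = 184*(¼) - 221*(-1/228) = 46 + 221/228 = 10709/228 ≈ 46.969)
(D + 1/(-132 + 200))*B = (10709/228 + 1/(-132 + 200))*(-352) = (10709/228 + 1/68)*(-352) = (91055/1938)*(-352) = -16025680/969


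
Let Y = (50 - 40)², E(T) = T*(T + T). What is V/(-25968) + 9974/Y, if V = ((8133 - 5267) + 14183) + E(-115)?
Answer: 63663733/649200 ≈ 98.065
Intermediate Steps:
E(T) = 2*T² (E(T) = T*(2*T) = 2*T²)
Y = 100 (Y = 10² = 100)
V = 43499 (V = ((8133 - 5267) + 14183) + 2*(-115)² = (2866 + 14183) + 2*13225 = 17049 + 26450 = 43499)
V/(-25968) + 9974/Y = 43499/(-25968) + 9974/100 = 43499*(-1/25968) + 9974*(1/100) = -43499/25968 + 4987/50 = 63663733/649200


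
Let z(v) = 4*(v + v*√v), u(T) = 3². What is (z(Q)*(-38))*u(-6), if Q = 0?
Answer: 0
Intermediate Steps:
u(T) = 9
z(v) = 4*v + 4*v^(3/2) (z(v) = 4*(v + v^(3/2)) = 4*v + 4*v^(3/2))
(z(Q)*(-38))*u(-6) = ((4*0 + 4*0^(3/2))*(-38))*9 = ((0 + 4*0)*(-38))*9 = ((0 + 0)*(-38))*9 = (0*(-38))*9 = 0*9 = 0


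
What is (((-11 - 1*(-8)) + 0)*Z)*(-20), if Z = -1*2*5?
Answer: -600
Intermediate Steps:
Z = -10 (Z = -2*5 = -10)
(((-11 - 1*(-8)) + 0)*Z)*(-20) = (((-11 - 1*(-8)) + 0)*(-10))*(-20) = (((-11 + 8) + 0)*(-10))*(-20) = ((-3 + 0)*(-10))*(-20) = -3*(-10)*(-20) = 30*(-20) = -600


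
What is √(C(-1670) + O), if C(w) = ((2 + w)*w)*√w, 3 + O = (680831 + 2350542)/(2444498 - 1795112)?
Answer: √(78158295110 + 130519635128108640*I*√1670)/216462 ≈ 7544.3 + 7544.3*I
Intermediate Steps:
O = 1083215/649386 (O = -3 + (680831 + 2350542)/(2444498 - 1795112) = -3 + 3031373/649386 = 1083215/649386 ≈ 1.6681)
C(w) = w^(3/2)*(2 + w) (C(w) = (w*(2 + w))*√w = w^(3/2)*(2 + w))
√(C(-1670) + O) = √((-1670)^(3/2)*(2 - 1670) + 1083215/649386) = √(-1670*I*√1670*(-1668) + 1083215/649386) = √(2785560*I*√1670 + 1083215/649386) = √(1083215/649386 + 2785560*I*√1670)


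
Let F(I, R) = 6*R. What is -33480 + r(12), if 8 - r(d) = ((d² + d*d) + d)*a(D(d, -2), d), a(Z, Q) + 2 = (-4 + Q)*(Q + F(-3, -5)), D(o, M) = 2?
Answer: 10328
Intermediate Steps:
a(Z, Q) = -2 + (-30 + Q)*(-4 + Q) (a(Z, Q) = -2 + (-4 + Q)*(Q + 6*(-5)) = -2 + (-4 + Q)*(Q - 30) = -2 + (-4 + Q)*(-30 + Q) = -2 + (-30 + Q)*(-4 + Q))
r(d) = 8 - (d + 2*d²)*(118 + d² - 34*d) (r(d) = 8 - ((d² + d*d) + d)*(118 + d² - 34*d) = 8 - ((d² + d²) + d)*(118 + d² - 34*d) = 8 - (2*d² + d)*(118 + d² - 34*d) = 8 - (d + 2*d²)*(118 + d² - 34*d))
-33480 + r(12) = -33480 + (8 - 202*12² - 118*12 - 2*12⁴ + 67*12³) = -33480 + (8 - 202*144 - 1416 - 2*20736 + 67*1728) = -33480 + (8 - 29088 - 1416 - 41472 + 115776) = -33480 + 43808 = 10328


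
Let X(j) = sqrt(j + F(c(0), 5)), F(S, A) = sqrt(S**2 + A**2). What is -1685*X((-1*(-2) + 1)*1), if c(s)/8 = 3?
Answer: -1685*sqrt(3 + sqrt(601)) ≈ -8838.7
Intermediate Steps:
c(s) = 24 (c(s) = 8*3 = 24)
F(S, A) = sqrt(A**2 + S**2)
X(j) = sqrt(j + sqrt(601)) (X(j) = sqrt(j + sqrt(5**2 + 24**2)) = sqrt(j + sqrt(25 + 576)) = sqrt(j + sqrt(601)))
-1685*X((-1*(-2) + 1)*1) = -1685*sqrt((-1*(-2) + 1)*1 + sqrt(601)) = -1685*sqrt((2 + 1)*1 + sqrt(601)) = -1685*sqrt(3*1 + sqrt(601)) = -1685*sqrt(3 + sqrt(601))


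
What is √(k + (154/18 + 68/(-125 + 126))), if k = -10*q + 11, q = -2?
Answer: 22*√2/3 ≈ 10.371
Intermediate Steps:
k = 31 (k = -10*(-2) + 11 = 20 + 11 = 31)
√(k + (154/18 + 68/(-125 + 126))) = √(31 + (154/18 + 68/(-125 + 126))) = √(31 + (154*(1/18) + 68/1)) = √(31 + (77/9 + 68*1)) = √(31 + (77/9 + 68)) = √(31 + 689/9) = √(968/9) = 22*√2/3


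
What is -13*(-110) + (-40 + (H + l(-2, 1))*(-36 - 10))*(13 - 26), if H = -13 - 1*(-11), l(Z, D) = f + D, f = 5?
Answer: 4342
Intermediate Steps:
l(Z, D) = 5 + D
H = -2 (H = -13 + 11 = -2)
-13*(-110) + (-40 + (H + l(-2, 1))*(-36 - 10))*(13 - 26) = -13*(-110) + (-40 + (-2 + (5 + 1))*(-36 - 10))*(13 - 26) = 1430 + (-40 + (-2 + 6)*(-46))*(-13) = 1430 + (-40 + 4*(-46))*(-13) = 1430 + (-40 - 184)*(-13) = 1430 - 224*(-13) = 1430 + 2912 = 4342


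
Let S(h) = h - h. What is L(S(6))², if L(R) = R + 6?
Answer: 36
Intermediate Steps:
S(h) = 0
L(R) = 6 + R
L(S(6))² = (6 + 0)² = 6² = 36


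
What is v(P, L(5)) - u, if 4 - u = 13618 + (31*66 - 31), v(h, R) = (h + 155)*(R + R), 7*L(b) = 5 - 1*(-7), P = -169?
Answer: 15581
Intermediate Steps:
L(b) = 12/7 (L(b) = (5 - 1*(-7))/7 = (5 + 7)/7 = (⅐)*12 = 12/7)
v(h, R) = 2*R*(155 + h) (v(h, R) = (155 + h)*(2*R) = 2*R*(155 + h))
u = -15629 (u = 4 - (13618 + (31*66 - 31)) = 4 - (13618 + (2046 - 31)) = 4 - (13618 + 2015) = 4 - 1*15633 = 4 - 15633 = -15629)
v(P, L(5)) - u = 2*(12/7)*(155 - 169) - 1*(-15629) = 2*(12/7)*(-14) + 15629 = -48 + 15629 = 15581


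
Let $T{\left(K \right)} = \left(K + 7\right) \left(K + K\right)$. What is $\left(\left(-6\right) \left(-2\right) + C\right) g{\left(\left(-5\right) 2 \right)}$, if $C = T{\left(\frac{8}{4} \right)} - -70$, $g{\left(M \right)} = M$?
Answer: $-1180$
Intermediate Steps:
$T{\left(K \right)} = 2 K \left(7 + K\right)$ ($T{\left(K \right)} = \left(7 + K\right) 2 K = 2 K \left(7 + K\right)$)
$C = 106$ ($C = 2 \cdot \frac{8}{4} \left(7 + \frac{8}{4}\right) - -70 = 2 \cdot 8 \cdot \frac{1}{4} \left(7 + 8 \cdot \frac{1}{4}\right) + 70 = 2 \cdot 2 \left(7 + 2\right) + 70 = 2 \cdot 2 \cdot 9 + 70 = 36 + 70 = 106$)
$\left(\left(-6\right) \left(-2\right) + C\right) g{\left(\left(-5\right) 2 \right)} = \left(\left(-6\right) \left(-2\right) + 106\right) \left(\left(-5\right) 2\right) = \left(12 + 106\right) \left(-10\right) = 118 \left(-10\right) = -1180$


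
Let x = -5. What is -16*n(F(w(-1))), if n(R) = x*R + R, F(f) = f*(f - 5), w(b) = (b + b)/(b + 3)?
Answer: 384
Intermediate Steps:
w(b) = 2*b/(3 + b) (w(b) = (2*b)/(3 + b) = 2*b/(3 + b))
F(f) = f*(-5 + f)
n(R) = -4*R (n(R) = -5*R + R = -4*R)
-16*n(F(w(-1))) = -(-64)*(2*(-1)/(3 - 1))*(-5 + 2*(-1)/(3 - 1)) = -(-64)*(2*(-1)/2)*(-5 + 2*(-1)/2) = -(-64)*(2*(-1)*(½))*(-5 + 2*(-1)*(½)) = -(-64)*(-(-5 - 1)) = -(-64)*(-1*(-6)) = -(-64)*6 = -16*(-24) = 384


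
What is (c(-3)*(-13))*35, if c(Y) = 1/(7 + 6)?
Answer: -35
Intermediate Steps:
c(Y) = 1/13
(c(-3)*(-13))*35 = ((1/13)*(-13))*35 = -1*35 = -35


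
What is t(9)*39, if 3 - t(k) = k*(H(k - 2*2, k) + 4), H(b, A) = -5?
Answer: 468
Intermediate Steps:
t(k) = 3 + k (t(k) = 3 - k*(-5 + 4) = 3 - k*(-1) = 3 - (-1)*k = 3 + k)
t(9)*39 = (3 + 9)*39 = 12*39 = 468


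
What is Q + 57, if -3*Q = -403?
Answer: 574/3 ≈ 191.33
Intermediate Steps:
Q = 403/3 (Q = -⅓*(-403) = 403/3 ≈ 134.33)
Q + 57 = 403/3 + 57 = 574/3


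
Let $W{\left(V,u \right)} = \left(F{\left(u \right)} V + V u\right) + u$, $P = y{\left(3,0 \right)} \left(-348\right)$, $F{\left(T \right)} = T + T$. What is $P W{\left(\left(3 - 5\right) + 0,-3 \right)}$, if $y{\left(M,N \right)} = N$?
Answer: $0$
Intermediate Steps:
$F{\left(T \right)} = 2 T$
$P = 0$ ($P = 0 \left(-348\right) = 0$)
$W{\left(V,u \right)} = u + 3 V u$ ($W{\left(V,u \right)} = \left(2 u V + V u\right) + u = \left(2 V u + V u\right) + u = 3 V u + u = u + 3 V u$)
$P W{\left(\left(3 - 5\right) + 0,-3 \right)} = 0 \left(- 3 \left(1 + 3 \left(\left(3 - 5\right) + 0\right)\right)\right) = 0 \left(- 3 \left(1 + 3 \left(-2 + 0\right)\right)\right) = 0 \left(- 3 \left(1 + 3 \left(-2\right)\right)\right) = 0 \left(- 3 \left(1 - 6\right)\right) = 0 \left(\left(-3\right) \left(-5\right)\right) = 0 \cdot 15 = 0$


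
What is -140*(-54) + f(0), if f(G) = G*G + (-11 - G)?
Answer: 7549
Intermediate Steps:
f(G) = -11 + G**2 - G (f(G) = G**2 + (-11 - G) = -11 + G**2 - G)
-140*(-54) + f(0) = -140*(-54) + (-11 + 0**2 - 1*0) = 7560 + (-11 + 0 + 0) = 7560 - 11 = 7549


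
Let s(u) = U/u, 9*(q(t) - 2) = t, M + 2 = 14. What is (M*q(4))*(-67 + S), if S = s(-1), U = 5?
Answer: -2112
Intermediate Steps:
M = 12 (M = -2 + 14 = 12)
q(t) = 2 + t/9
s(u) = 5/u
S = -5 (S = 5/(-1) = 5*(-1) = -5)
(M*q(4))*(-67 + S) = (12*(2 + (⅑)*4))*(-67 - 5) = (12*(2 + 4/9))*(-72) = (12*(22/9))*(-72) = (88/3)*(-72) = -2112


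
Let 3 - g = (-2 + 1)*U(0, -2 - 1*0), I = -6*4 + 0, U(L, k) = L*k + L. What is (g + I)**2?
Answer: 441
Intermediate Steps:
U(L, k) = L + L*k
I = -24 (I = -24 + 0 = -24)
g = 3 (g = 3 - (-2 + 1)*0*(1 + (-2 - 1*0)) = 3 - (-1)*0*(1 + (-2 + 0)) = 3 - (-1)*0*(1 - 2) = 3 - (-1)*0*(-1) = 3 - (-1)*0 = 3 - 1*0 = 3 + 0 = 3)
(g + I)**2 = (3 - 24)**2 = (-21)**2 = 441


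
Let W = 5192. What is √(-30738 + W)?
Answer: I*√25546 ≈ 159.83*I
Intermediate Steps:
√(-30738 + W) = √(-30738 + 5192) = √(-25546) = I*√25546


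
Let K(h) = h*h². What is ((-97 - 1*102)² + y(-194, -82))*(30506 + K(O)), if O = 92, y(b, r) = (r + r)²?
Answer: 53808973418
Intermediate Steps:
y(b, r) = 4*r² (y(b, r) = (2*r)² = 4*r²)
K(h) = h³
((-97 - 1*102)² + y(-194, -82))*(30506 + K(O)) = ((-97 - 1*102)² + 4*(-82)²)*(30506 + 92³) = ((-97 - 102)² + 4*6724)*(30506 + 778688) = ((-199)² + 26896)*809194 = (39601 + 26896)*809194 = 66497*809194 = 53808973418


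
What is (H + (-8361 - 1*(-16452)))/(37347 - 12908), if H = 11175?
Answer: 19266/24439 ≈ 0.78833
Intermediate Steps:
(H + (-8361 - 1*(-16452)))/(37347 - 12908) = (11175 + (-8361 - 1*(-16452)))/(37347 - 12908) = (11175 + (-8361 + 16452))/24439 = (11175 + 8091)*(1/24439) = 19266*(1/24439) = 19266/24439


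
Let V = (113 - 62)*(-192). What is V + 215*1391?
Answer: 289273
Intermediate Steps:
V = -9792 (V = 51*(-192) = -9792)
V + 215*1391 = -9792 + 215*1391 = -9792 + 299065 = 289273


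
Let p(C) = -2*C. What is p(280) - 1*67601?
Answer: -68161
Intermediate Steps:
p(280) - 1*67601 = -2*280 - 1*67601 = -560 - 67601 = -68161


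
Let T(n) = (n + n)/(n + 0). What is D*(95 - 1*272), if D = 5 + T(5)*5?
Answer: -2655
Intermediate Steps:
T(n) = 2 (T(n) = (2*n)/n = 2)
D = 15 (D = 5 + 2*5 = 5 + 10 = 15)
D*(95 - 1*272) = 15*(95 - 1*272) = 15*(95 - 272) = 15*(-177) = -2655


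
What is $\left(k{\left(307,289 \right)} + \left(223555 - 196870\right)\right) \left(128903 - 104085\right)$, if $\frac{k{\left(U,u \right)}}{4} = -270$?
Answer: $635464890$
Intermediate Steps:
$k{\left(U,u \right)} = -1080$ ($k{\left(U,u \right)} = 4 \left(-270\right) = -1080$)
$\left(k{\left(307,289 \right)} + \left(223555 - 196870\right)\right) \left(128903 - 104085\right) = \left(-1080 + \left(223555 - 196870\right)\right) \left(128903 - 104085\right) = \left(-1080 + 26685\right) 24818 = 25605 \cdot 24818 = 635464890$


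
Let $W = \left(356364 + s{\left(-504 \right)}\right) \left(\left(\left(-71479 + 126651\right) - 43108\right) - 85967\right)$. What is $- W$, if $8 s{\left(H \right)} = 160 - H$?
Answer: $26342502641$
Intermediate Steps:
$s{\left(H \right)} = 20 - \frac{H}{8}$ ($s{\left(H \right)} = \frac{160 - H}{8} = 20 - \frac{H}{8}$)
$W = -26342502641$ ($W = \left(356364 + \left(20 - -63\right)\right) \left(\left(\left(-71479 + 126651\right) - 43108\right) - 85967\right) = \left(356364 + \left(20 + 63\right)\right) \left(\left(55172 - 43108\right) - 85967\right) = \left(356364 + 83\right) \left(12064 - 85967\right) = 356447 \left(-73903\right) = -26342502641$)
$- W = \left(-1\right) \left(-26342502641\right) = 26342502641$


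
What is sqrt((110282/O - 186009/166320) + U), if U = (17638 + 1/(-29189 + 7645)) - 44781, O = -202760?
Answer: I*sqrt(107965669939427498795692865)/63066774540 ≈ 164.76*I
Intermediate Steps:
U = -584768793/21544 (U = (17638 + 1/(-21544)) - 44781 = (17638 - 1/21544) - 44781 = 379993071/21544 - 44781 = -584768793/21544 ≈ -27143.)
sqrt((110282/O - 186009/166320) + U) = sqrt((110282/(-202760) - 186009/166320) - 584768793/21544) = sqrt((110282*(-1/202760) - 186009*1/166320) - 584768793/21544) = sqrt((-55141/101380 - 62003/55440) - 584768793/21544) = sqrt(-467144059/281025360 - 584768793/21544) = sqrt(-20543115590149697/756801294480) = I*sqrt(107965669939427498795692865)/63066774540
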